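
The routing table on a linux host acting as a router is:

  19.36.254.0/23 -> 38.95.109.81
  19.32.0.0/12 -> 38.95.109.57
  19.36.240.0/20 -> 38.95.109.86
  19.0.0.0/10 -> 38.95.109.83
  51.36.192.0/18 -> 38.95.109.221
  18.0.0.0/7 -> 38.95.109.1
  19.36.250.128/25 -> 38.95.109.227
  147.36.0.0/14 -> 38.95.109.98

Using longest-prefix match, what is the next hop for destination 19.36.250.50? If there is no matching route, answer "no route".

Routes whose prefix contains 19.36.250.50:
  18.0.0.0/7 (18.0.0.0 - 19.255.255.255) -> 38.95.109.1
  19.0.0.0/10 (19.0.0.0 - 19.63.255.255) -> 38.95.109.83
  19.32.0.0/12 (19.32.0.0 - 19.47.255.255) -> 38.95.109.57
  19.36.240.0/20 (19.36.240.0 - 19.36.255.255) -> 38.95.109.86
More-specific entries that do NOT match:
  19.36.250.128/25 (19.36.250.128 - 19.36.250.255) does not contain 19.36.250.50
  19.36.254.0/23 (19.36.254.0 - 19.36.255.255) does not contain 19.36.250.50
Longest matching prefix is /20 -> next hop 38.95.109.86.

38.95.109.86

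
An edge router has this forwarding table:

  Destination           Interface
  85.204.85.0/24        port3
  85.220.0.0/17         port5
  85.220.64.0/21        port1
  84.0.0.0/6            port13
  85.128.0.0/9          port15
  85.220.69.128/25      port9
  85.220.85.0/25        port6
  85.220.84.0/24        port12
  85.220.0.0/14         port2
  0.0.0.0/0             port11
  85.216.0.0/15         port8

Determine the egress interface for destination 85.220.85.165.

port5

Routes whose prefix contains 85.220.85.165:
  0.0.0.0/0 (default, matches everything) -> port11
  84.0.0.0/6 (84.0.0.0 - 87.255.255.255) -> port13
  85.128.0.0/9 (85.128.0.0 - 85.255.255.255) -> port15
  85.220.0.0/14 (85.220.0.0 - 85.223.255.255) -> port2
  85.220.0.0/17 (85.220.0.0 - 85.220.127.255) -> port5
More-specific entries that do NOT match:
  85.220.69.128/25 (85.220.69.128 - 85.220.69.255) does not contain 85.220.85.165
  85.220.85.0/25 (85.220.85.0 - 85.220.85.127) does not contain 85.220.85.165
  85.204.85.0/24 (85.204.85.0 - 85.204.85.255) does not contain 85.220.85.165
  85.220.84.0/24 (85.220.84.0 - 85.220.84.255) does not contain 85.220.85.165
  85.220.64.0/21 (85.220.64.0 - 85.220.71.255) does not contain 85.220.85.165
Longest matching prefix is /17 -> interface port5.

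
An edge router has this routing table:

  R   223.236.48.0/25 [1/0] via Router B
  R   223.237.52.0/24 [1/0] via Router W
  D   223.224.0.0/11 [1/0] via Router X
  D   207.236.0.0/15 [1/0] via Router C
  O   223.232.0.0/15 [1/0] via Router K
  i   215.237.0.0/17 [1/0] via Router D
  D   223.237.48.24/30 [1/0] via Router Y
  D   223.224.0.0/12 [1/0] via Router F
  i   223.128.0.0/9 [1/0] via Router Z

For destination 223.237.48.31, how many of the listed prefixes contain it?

3

Prefixes containing 223.237.48.31:
  223.128.0.0/9 (223.128.0.0 - 223.255.255.255)
  223.224.0.0/11 (223.224.0.0 - 223.255.255.255)
  223.224.0.0/12 (223.224.0.0 - 223.239.255.255)
Total matching entries: 3.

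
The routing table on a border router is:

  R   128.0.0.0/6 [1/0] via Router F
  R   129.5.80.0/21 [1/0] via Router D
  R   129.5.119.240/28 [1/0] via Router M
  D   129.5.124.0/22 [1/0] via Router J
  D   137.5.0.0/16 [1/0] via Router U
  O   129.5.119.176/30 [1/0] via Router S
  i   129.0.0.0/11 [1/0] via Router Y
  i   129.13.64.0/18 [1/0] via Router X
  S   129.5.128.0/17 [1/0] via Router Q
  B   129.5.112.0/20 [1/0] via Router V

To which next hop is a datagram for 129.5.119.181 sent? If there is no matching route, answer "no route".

Routes whose prefix contains 129.5.119.181:
  128.0.0.0/6 (128.0.0.0 - 131.255.255.255) -> Router F
  129.0.0.0/11 (129.0.0.0 - 129.31.255.255) -> Router Y
  129.5.112.0/20 (129.5.112.0 - 129.5.127.255) -> Router V
More-specific entries that do NOT match:
  129.5.119.176/30 (129.5.119.176 - 129.5.119.179) does not contain 129.5.119.181
  129.5.119.240/28 (129.5.119.240 - 129.5.119.255) does not contain 129.5.119.181
  129.5.124.0/22 (129.5.124.0 - 129.5.127.255) does not contain 129.5.119.181
  129.5.80.0/21 (129.5.80.0 - 129.5.87.255) does not contain 129.5.119.181
Longest matching prefix is /20 -> next hop Router V.

Router V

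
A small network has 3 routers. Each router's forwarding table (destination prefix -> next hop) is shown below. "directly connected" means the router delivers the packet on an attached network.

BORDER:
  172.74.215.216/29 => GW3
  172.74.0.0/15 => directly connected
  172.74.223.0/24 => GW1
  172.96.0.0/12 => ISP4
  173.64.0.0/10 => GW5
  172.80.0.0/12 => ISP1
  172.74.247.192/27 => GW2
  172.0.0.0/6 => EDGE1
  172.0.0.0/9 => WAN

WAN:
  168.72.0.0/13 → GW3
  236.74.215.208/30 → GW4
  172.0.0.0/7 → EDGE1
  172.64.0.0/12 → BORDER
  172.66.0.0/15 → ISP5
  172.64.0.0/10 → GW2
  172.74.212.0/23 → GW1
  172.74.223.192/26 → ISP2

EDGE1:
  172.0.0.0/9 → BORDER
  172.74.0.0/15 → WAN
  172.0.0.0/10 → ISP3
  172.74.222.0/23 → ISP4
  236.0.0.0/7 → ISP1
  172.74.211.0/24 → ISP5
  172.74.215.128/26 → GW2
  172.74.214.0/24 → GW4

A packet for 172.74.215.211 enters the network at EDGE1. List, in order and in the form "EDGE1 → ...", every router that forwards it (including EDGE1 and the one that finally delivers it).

EDGE1 → WAN → BORDER

At EDGE1: longest match for 172.74.215.211 is 172.74.0.0/15 -> WAN
At WAN: longest match for 172.74.215.211 is 172.64.0.0/12 -> BORDER
At BORDER: longest match for 172.74.215.211 is 172.74.0.0/15 -> directly connected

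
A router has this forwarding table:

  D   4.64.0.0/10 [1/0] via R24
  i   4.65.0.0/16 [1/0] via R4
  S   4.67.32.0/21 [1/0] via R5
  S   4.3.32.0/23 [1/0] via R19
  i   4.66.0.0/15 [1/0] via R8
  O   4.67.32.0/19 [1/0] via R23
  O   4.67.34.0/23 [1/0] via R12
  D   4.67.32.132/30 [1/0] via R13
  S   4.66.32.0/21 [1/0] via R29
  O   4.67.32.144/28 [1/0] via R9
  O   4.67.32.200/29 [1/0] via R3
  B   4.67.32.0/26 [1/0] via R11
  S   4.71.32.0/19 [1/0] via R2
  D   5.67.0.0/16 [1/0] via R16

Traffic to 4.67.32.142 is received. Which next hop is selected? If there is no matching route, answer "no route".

Routes whose prefix contains 4.67.32.142:
  4.64.0.0/10 (4.64.0.0 - 4.127.255.255) -> R24
  4.66.0.0/15 (4.66.0.0 - 4.67.255.255) -> R8
  4.67.32.0/19 (4.67.32.0 - 4.67.63.255) -> R23
  4.67.32.0/21 (4.67.32.0 - 4.67.39.255) -> R5
More-specific entries that do NOT match:
  4.67.32.132/30 (4.67.32.132 - 4.67.32.135) does not contain 4.67.32.142
  4.67.32.200/29 (4.67.32.200 - 4.67.32.207) does not contain 4.67.32.142
  4.67.32.144/28 (4.67.32.144 - 4.67.32.159) does not contain 4.67.32.142
  4.67.32.0/26 (4.67.32.0 - 4.67.32.63) does not contain 4.67.32.142
  4.3.32.0/23 (4.3.32.0 - 4.3.33.255) does not contain 4.67.32.142
  4.67.34.0/23 (4.67.34.0 - 4.67.35.255) does not contain 4.67.32.142
Longest matching prefix is /21 -> next hop R5.

R5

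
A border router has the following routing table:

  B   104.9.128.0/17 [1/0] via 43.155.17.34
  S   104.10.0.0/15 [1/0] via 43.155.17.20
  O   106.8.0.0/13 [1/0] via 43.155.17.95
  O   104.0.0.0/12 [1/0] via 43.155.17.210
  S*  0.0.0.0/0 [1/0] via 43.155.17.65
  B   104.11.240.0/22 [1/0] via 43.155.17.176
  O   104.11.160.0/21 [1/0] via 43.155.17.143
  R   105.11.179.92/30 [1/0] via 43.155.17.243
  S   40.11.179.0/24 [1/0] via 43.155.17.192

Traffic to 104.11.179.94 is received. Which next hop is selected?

Routes whose prefix contains 104.11.179.94:
  0.0.0.0/0 (default, matches everything) -> 43.155.17.65
  104.0.0.0/12 (104.0.0.0 - 104.15.255.255) -> 43.155.17.210
  104.10.0.0/15 (104.10.0.0 - 104.11.255.255) -> 43.155.17.20
More-specific entries that do NOT match:
  105.11.179.92/30 (105.11.179.92 - 105.11.179.95) does not contain 104.11.179.94
  40.11.179.0/24 (40.11.179.0 - 40.11.179.255) does not contain 104.11.179.94
  104.11.240.0/22 (104.11.240.0 - 104.11.243.255) does not contain 104.11.179.94
  104.11.160.0/21 (104.11.160.0 - 104.11.167.255) does not contain 104.11.179.94
  104.9.128.0/17 (104.9.128.0 - 104.9.255.255) does not contain 104.11.179.94
Longest matching prefix is /15 -> next hop 43.155.17.20.

43.155.17.20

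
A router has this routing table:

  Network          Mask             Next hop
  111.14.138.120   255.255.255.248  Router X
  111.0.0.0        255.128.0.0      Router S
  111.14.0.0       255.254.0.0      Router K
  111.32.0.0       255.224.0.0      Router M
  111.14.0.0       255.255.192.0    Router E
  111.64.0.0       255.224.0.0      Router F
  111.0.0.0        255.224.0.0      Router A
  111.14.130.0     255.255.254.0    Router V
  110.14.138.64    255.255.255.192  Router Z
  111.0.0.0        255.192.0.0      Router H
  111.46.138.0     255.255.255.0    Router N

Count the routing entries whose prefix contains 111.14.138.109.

Prefixes containing 111.14.138.109:
  111.0.0.0/9 (111.0.0.0 - 111.127.255.255)
  111.0.0.0/10 (111.0.0.0 - 111.63.255.255)
  111.0.0.0/11 (111.0.0.0 - 111.31.255.255)
  111.14.0.0/15 (111.14.0.0 - 111.15.255.255)
Total matching entries: 4.

4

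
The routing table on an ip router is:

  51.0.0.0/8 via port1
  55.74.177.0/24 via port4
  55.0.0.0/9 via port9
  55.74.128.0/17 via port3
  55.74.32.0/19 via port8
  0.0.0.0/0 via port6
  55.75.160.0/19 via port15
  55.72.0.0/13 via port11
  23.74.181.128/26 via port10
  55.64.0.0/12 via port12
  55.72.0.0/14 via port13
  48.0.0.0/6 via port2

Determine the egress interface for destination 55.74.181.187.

Routes whose prefix contains 55.74.181.187:
  0.0.0.0/0 (default, matches everything) -> port6
  55.0.0.0/9 (55.0.0.0 - 55.127.255.255) -> port9
  55.64.0.0/12 (55.64.0.0 - 55.79.255.255) -> port12
  55.72.0.0/13 (55.72.0.0 - 55.79.255.255) -> port11
  55.72.0.0/14 (55.72.0.0 - 55.75.255.255) -> port13
  55.74.128.0/17 (55.74.128.0 - 55.74.255.255) -> port3
More-specific entries that do NOT match:
  23.74.181.128/26 (23.74.181.128 - 23.74.181.191) does not contain 55.74.181.187
  55.74.177.0/24 (55.74.177.0 - 55.74.177.255) does not contain 55.74.181.187
  55.74.32.0/19 (55.74.32.0 - 55.74.63.255) does not contain 55.74.181.187
  55.75.160.0/19 (55.75.160.0 - 55.75.191.255) does not contain 55.74.181.187
Longest matching prefix is /17 -> interface port3.

port3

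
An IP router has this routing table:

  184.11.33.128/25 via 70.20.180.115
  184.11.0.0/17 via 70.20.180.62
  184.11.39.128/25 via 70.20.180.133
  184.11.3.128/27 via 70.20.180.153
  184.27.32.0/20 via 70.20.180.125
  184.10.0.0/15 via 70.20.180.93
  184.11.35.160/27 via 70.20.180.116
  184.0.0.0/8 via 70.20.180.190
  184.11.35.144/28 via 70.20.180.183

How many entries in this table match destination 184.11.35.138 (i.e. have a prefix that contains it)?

3

Prefixes containing 184.11.35.138:
  184.0.0.0/8 (184.0.0.0 - 184.255.255.255)
  184.10.0.0/15 (184.10.0.0 - 184.11.255.255)
  184.11.0.0/17 (184.11.0.0 - 184.11.127.255)
Total matching entries: 3.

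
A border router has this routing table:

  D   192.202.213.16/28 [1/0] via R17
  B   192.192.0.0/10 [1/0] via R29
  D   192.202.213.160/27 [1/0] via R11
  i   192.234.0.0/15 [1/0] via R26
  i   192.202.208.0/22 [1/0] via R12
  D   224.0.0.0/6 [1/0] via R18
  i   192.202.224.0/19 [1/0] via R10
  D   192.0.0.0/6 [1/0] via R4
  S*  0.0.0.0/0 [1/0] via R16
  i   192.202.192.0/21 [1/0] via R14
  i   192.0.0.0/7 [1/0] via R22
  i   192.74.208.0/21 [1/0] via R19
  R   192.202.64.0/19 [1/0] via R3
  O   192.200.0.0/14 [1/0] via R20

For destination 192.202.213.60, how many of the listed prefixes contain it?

5

Prefixes containing 192.202.213.60:
  0.0.0.0/0 (default, matches everything)
  192.0.0.0/6 (192.0.0.0 - 195.255.255.255)
  192.0.0.0/7 (192.0.0.0 - 193.255.255.255)
  192.192.0.0/10 (192.192.0.0 - 192.255.255.255)
  192.200.0.0/14 (192.200.0.0 - 192.203.255.255)
Total matching entries: 5.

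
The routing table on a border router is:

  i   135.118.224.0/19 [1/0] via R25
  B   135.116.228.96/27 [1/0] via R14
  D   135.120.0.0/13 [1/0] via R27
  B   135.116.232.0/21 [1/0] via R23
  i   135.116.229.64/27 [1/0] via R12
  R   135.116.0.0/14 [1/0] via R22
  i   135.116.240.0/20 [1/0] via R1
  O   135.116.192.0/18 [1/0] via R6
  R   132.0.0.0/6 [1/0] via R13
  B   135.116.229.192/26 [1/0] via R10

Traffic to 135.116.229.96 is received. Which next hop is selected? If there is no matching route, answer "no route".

R6

Routes whose prefix contains 135.116.229.96:
  132.0.0.0/6 (132.0.0.0 - 135.255.255.255) -> R13
  135.116.0.0/14 (135.116.0.0 - 135.119.255.255) -> R22
  135.116.192.0/18 (135.116.192.0 - 135.116.255.255) -> R6
More-specific entries that do NOT match:
  135.116.228.96/27 (135.116.228.96 - 135.116.228.127) does not contain 135.116.229.96
  135.116.229.64/27 (135.116.229.64 - 135.116.229.95) does not contain 135.116.229.96
  135.116.229.192/26 (135.116.229.192 - 135.116.229.255) does not contain 135.116.229.96
  135.116.232.0/21 (135.116.232.0 - 135.116.239.255) does not contain 135.116.229.96
  135.116.240.0/20 (135.116.240.0 - 135.116.255.255) does not contain 135.116.229.96
  135.118.224.0/19 (135.118.224.0 - 135.118.255.255) does not contain 135.116.229.96
Longest matching prefix is /18 -> next hop R6.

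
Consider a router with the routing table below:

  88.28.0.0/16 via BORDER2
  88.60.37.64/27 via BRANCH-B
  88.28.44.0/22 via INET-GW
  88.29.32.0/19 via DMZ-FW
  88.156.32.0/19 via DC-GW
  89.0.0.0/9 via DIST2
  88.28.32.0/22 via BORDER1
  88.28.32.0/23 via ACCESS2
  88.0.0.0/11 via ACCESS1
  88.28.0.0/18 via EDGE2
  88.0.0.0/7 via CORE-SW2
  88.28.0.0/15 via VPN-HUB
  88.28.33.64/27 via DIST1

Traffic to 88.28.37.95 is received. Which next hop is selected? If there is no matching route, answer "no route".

EDGE2

Routes whose prefix contains 88.28.37.95:
  88.0.0.0/7 (88.0.0.0 - 89.255.255.255) -> CORE-SW2
  88.0.0.0/11 (88.0.0.0 - 88.31.255.255) -> ACCESS1
  88.28.0.0/15 (88.28.0.0 - 88.29.255.255) -> VPN-HUB
  88.28.0.0/16 (88.28.0.0 - 88.28.255.255) -> BORDER2
  88.28.0.0/18 (88.28.0.0 - 88.28.63.255) -> EDGE2
More-specific entries that do NOT match:
  88.60.37.64/27 (88.60.37.64 - 88.60.37.95) does not contain 88.28.37.95
  88.28.33.64/27 (88.28.33.64 - 88.28.33.95) does not contain 88.28.37.95
  88.28.32.0/23 (88.28.32.0 - 88.28.33.255) does not contain 88.28.37.95
  88.28.44.0/22 (88.28.44.0 - 88.28.47.255) does not contain 88.28.37.95
  88.28.32.0/22 (88.28.32.0 - 88.28.35.255) does not contain 88.28.37.95
  88.29.32.0/19 (88.29.32.0 - 88.29.63.255) does not contain 88.28.37.95
  88.156.32.0/19 (88.156.32.0 - 88.156.63.255) does not contain 88.28.37.95
Longest matching prefix is /18 -> next hop EDGE2.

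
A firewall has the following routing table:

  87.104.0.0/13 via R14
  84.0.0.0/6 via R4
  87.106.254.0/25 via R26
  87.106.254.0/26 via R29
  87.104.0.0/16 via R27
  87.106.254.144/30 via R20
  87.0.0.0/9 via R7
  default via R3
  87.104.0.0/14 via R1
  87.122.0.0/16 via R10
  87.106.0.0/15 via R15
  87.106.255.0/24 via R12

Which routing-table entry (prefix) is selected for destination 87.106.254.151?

87.106.0.0/15

Entries matching 87.106.254.151:
  0.0.0.0/0 (default, matches everything)
  84.0.0.0/6 (84.0.0.0 - 87.255.255.255)
  87.0.0.0/9 (87.0.0.0 - 87.127.255.255)
  87.104.0.0/13 (87.104.0.0 - 87.111.255.255)
  87.104.0.0/14 (87.104.0.0 - 87.107.255.255)
  87.106.0.0/15 (87.106.0.0 - 87.107.255.255)
Most specific is 87.106.0.0/15.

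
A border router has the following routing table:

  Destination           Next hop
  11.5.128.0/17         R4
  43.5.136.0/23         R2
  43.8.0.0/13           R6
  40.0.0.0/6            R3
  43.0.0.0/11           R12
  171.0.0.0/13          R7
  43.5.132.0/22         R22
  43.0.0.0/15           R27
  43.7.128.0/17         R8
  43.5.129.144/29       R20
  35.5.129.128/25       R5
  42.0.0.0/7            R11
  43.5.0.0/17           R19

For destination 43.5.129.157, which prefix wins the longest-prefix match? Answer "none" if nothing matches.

Entries matching 43.5.129.157:
  40.0.0.0/6 (40.0.0.0 - 43.255.255.255)
  42.0.0.0/7 (42.0.0.0 - 43.255.255.255)
  43.0.0.0/11 (43.0.0.0 - 43.31.255.255)
Most specific is 43.0.0.0/11.

43.0.0.0/11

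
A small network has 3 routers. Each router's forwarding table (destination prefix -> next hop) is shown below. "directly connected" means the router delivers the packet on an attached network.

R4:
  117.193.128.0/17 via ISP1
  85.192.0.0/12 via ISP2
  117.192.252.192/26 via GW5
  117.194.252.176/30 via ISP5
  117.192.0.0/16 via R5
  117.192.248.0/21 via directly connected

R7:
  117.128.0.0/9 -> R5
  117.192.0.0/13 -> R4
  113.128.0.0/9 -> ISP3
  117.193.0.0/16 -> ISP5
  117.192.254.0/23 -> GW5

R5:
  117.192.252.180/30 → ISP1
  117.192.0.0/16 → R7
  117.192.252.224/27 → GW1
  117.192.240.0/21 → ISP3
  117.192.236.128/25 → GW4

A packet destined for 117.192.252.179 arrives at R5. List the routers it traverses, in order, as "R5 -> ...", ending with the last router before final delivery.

At R5: longest match for 117.192.252.179 is 117.192.0.0/16 -> R7
At R7: longest match for 117.192.252.179 is 117.192.0.0/13 -> R4
At R4: longest match for 117.192.252.179 is 117.192.248.0/21 -> directly connected

R5 -> R7 -> R4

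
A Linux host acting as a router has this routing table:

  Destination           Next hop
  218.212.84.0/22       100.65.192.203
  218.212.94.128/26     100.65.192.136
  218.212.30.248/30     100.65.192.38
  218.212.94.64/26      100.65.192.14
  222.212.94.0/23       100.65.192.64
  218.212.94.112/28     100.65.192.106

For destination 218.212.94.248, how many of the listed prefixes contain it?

0

No listed prefix contains 218.212.94.248.
Total matching entries: 0.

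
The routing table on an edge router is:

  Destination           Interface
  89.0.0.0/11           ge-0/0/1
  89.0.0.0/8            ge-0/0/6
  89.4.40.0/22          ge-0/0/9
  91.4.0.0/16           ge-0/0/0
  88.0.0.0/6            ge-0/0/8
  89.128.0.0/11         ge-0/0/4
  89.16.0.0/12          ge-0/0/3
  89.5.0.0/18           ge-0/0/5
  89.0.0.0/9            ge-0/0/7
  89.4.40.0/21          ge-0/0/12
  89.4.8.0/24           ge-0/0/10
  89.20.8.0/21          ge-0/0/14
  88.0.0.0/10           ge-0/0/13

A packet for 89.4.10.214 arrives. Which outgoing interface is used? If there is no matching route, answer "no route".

Routes whose prefix contains 89.4.10.214:
  88.0.0.0/6 (88.0.0.0 - 91.255.255.255) -> ge-0/0/8
  89.0.0.0/8 (89.0.0.0 - 89.255.255.255) -> ge-0/0/6
  89.0.0.0/9 (89.0.0.0 - 89.127.255.255) -> ge-0/0/7
  89.0.0.0/11 (89.0.0.0 - 89.31.255.255) -> ge-0/0/1
More-specific entries that do NOT match:
  89.4.8.0/24 (89.4.8.0 - 89.4.8.255) does not contain 89.4.10.214
  89.4.40.0/22 (89.4.40.0 - 89.4.43.255) does not contain 89.4.10.214
  89.4.40.0/21 (89.4.40.0 - 89.4.47.255) does not contain 89.4.10.214
  89.20.8.0/21 (89.20.8.0 - 89.20.15.255) does not contain 89.4.10.214
  89.5.0.0/18 (89.5.0.0 - 89.5.63.255) does not contain 89.4.10.214
  91.4.0.0/16 (91.4.0.0 - 91.4.255.255) does not contain 89.4.10.214
  89.16.0.0/12 (89.16.0.0 - 89.31.255.255) does not contain 89.4.10.214
Longest matching prefix is /11 -> interface ge-0/0/1.

ge-0/0/1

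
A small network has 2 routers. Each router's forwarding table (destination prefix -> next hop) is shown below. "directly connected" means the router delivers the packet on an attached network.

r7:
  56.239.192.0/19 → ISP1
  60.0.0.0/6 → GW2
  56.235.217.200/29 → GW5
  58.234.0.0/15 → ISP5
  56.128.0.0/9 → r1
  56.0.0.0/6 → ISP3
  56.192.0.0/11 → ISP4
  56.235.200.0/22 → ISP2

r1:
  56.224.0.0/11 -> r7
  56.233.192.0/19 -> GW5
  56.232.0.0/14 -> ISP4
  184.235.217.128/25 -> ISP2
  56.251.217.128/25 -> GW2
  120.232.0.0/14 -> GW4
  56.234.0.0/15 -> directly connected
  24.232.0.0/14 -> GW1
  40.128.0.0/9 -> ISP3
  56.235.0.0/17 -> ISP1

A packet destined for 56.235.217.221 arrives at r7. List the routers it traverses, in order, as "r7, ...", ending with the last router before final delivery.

r7, r1

At r7: longest match for 56.235.217.221 is 56.128.0.0/9 -> r1
At r1: longest match for 56.235.217.221 is 56.234.0.0/15 -> directly connected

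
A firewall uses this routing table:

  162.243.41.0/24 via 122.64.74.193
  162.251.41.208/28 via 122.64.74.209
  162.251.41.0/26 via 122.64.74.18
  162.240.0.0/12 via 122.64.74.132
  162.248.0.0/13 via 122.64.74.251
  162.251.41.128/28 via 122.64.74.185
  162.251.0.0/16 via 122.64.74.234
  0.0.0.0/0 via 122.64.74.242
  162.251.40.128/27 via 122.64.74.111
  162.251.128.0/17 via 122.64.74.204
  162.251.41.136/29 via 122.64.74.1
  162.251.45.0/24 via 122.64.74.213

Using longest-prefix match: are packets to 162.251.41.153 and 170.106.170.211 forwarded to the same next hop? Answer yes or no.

162.251.41.153: longest match 162.251.0.0/16 -> 122.64.74.234
170.106.170.211: longest match 0.0.0.0/0 -> 122.64.74.242

no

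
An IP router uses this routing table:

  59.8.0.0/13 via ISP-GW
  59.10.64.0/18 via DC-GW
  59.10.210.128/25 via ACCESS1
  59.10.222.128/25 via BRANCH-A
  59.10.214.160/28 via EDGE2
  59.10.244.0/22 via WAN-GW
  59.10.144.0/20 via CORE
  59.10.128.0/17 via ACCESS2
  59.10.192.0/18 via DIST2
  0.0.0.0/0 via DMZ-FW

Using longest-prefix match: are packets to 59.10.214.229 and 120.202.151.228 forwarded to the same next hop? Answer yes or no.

no

59.10.214.229: longest match 59.10.192.0/18 -> DIST2
120.202.151.228: longest match 0.0.0.0/0 -> DMZ-FW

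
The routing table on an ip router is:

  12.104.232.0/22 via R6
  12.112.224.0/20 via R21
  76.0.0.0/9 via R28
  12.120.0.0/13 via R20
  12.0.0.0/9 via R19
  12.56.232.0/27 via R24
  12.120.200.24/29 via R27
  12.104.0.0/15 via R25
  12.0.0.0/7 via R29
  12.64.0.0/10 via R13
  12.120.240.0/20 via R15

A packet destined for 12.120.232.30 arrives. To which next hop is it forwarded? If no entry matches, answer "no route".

Routes whose prefix contains 12.120.232.30:
  12.0.0.0/7 (12.0.0.0 - 13.255.255.255) -> R29
  12.0.0.0/9 (12.0.0.0 - 12.127.255.255) -> R19
  12.64.0.0/10 (12.64.0.0 - 12.127.255.255) -> R13
  12.120.0.0/13 (12.120.0.0 - 12.127.255.255) -> R20
More-specific entries that do NOT match:
  12.120.200.24/29 (12.120.200.24 - 12.120.200.31) does not contain 12.120.232.30
  12.56.232.0/27 (12.56.232.0 - 12.56.232.31) does not contain 12.120.232.30
  12.104.232.0/22 (12.104.232.0 - 12.104.235.255) does not contain 12.120.232.30
  12.112.224.0/20 (12.112.224.0 - 12.112.239.255) does not contain 12.120.232.30
  12.120.240.0/20 (12.120.240.0 - 12.120.255.255) does not contain 12.120.232.30
  12.104.0.0/15 (12.104.0.0 - 12.105.255.255) does not contain 12.120.232.30
Longest matching prefix is /13 -> next hop R20.

R20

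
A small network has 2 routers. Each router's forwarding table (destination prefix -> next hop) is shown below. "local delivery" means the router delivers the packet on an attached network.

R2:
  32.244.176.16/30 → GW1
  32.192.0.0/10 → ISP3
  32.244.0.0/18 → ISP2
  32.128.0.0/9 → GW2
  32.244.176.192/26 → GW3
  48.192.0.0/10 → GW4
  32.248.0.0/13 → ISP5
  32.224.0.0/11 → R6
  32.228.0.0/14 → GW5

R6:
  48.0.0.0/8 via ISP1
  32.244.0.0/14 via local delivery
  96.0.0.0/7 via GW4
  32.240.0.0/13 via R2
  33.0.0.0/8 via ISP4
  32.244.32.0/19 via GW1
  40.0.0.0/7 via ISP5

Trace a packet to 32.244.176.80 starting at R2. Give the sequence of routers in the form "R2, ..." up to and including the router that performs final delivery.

R2, R6

At R2: longest match for 32.244.176.80 is 32.224.0.0/11 -> R6
At R6: longest match for 32.244.176.80 is 32.244.0.0/14 -> local delivery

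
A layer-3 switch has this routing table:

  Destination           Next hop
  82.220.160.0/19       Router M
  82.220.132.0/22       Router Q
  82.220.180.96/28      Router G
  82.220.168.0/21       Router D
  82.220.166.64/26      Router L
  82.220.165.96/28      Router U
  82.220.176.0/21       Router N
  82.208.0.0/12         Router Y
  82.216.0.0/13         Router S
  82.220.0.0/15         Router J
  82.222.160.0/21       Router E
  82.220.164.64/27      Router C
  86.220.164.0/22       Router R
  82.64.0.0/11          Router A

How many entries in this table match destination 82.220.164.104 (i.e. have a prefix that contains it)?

4

Prefixes containing 82.220.164.104:
  82.208.0.0/12 (82.208.0.0 - 82.223.255.255)
  82.216.0.0/13 (82.216.0.0 - 82.223.255.255)
  82.220.0.0/15 (82.220.0.0 - 82.221.255.255)
  82.220.160.0/19 (82.220.160.0 - 82.220.191.255)
Total matching entries: 4.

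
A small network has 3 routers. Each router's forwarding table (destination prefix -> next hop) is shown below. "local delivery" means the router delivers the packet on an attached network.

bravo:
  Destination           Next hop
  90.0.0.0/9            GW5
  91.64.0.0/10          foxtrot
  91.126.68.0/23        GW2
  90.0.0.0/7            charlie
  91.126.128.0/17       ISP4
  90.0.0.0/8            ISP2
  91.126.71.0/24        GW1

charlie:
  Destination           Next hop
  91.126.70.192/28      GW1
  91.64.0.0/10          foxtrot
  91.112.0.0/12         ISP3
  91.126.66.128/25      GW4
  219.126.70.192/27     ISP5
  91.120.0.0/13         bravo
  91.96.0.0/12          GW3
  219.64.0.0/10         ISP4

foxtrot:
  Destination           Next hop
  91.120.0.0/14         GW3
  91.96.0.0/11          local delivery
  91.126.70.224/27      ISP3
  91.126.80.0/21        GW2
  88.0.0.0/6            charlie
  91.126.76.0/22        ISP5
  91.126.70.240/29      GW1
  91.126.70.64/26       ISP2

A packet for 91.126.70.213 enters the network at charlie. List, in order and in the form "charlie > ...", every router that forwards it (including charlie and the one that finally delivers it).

charlie > bravo > foxtrot

At charlie: longest match for 91.126.70.213 is 91.120.0.0/13 -> bravo
At bravo: longest match for 91.126.70.213 is 91.64.0.0/10 -> foxtrot
At foxtrot: longest match for 91.126.70.213 is 91.96.0.0/11 -> local delivery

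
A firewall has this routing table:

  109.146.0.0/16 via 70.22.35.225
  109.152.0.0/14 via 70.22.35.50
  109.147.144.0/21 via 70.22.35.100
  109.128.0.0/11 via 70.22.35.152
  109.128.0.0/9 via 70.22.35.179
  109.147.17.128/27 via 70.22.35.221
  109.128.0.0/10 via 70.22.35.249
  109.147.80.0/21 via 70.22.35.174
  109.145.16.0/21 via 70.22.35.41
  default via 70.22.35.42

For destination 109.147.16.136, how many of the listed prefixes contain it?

Prefixes containing 109.147.16.136:
  0.0.0.0/0 (default, matches everything)
  109.128.0.0/9 (109.128.0.0 - 109.255.255.255)
  109.128.0.0/10 (109.128.0.0 - 109.191.255.255)
  109.128.0.0/11 (109.128.0.0 - 109.159.255.255)
Total matching entries: 4.

4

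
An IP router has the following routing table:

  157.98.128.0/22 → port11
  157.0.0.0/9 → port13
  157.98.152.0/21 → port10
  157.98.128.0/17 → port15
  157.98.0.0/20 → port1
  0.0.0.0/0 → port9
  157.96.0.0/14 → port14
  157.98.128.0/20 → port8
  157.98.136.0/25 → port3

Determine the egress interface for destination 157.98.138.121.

Routes whose prefix contains 157.98.138.121:
  0.0.0.0/0 (default, matches everything) -> port9
  157.0.0.0/9 (157.0.0.0 - 157.127.255.255) -> port13
  157.96.0.0/14 (157.96.0.0 - 157.99.255.255) -> port14
  157.98.128.0/17 (157.98.128.0 - 157.98.255.255) -> port15
  157.98.128.0/20 (157.98.128.0 - 157.98.143.255) -> port8
More-specific entries that do NOT match:
  157.98.136.0/25 (157.98.136.0 - 157.98.136.127) does not contain 157.98.138.121
  157.98.128.0/22 (157.98.128.0 - 157.98.131.255) does not contain 157.98.138.121
  157.98.152.0/21 (157.98.152.0 - 157.98.159.255) does not contain 157.98.138.121
Longest matching prefix is /20 -> interface port8.

port8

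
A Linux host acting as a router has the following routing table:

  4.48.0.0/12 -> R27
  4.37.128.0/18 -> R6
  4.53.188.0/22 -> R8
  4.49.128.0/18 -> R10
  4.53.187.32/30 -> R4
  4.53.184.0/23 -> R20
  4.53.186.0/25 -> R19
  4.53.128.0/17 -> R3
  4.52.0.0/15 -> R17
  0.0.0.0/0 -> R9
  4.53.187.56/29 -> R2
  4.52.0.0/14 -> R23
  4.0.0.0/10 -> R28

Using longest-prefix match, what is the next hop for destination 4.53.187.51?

Routes whose prefix contains 4.53.187.51:
  0.0.0.0/0 (default, matches everything) -> R9
  4.0.0.0/10 (4.0.0.0 - 4.63.255.255) -> R28
  4.48.0.0/12 (4.48.0.0 - 4.63.255.255) -> R27
  4.52.0.0/14 (4.52.0.0 - 4.55.255.255) -> R23
  4.52.0.0/15 (4.52.0.0 - 4.53.255.255) -> R17
  4.53.128.0/17 (4.53.128.0 - 4.53.255.255) -> R3
More-specific entries that do NOT match:
  4.53.187.32/30 (4.53.187.32 - 4.53.187.35) does not contain 4.53.187.51
  4.53.187.56/29 (4.53.187.56 - 4.53.187.63) does not contain 4.53.187.51
  4.53.186.0/25 (4.53.186.0 - 4.53.186.127) does not contain 4.53.187.51
  4.53.184.0/23 (4.53.184.0 - 4.53.185.255) does not contain 4.53.187.51
  4.53.188.0/22 (4.53.188.0 - 4.53.191.255) does not contain 4.53.187.51
  4.37.128.0/18 (4.37.128.0 - 4.37.191.255) does not contain 4.53.187.51
  4.49.128.0/18 (4.49.128.0 - 4.49.191.255) does not contain 4.53.187.51
Longest matching prefix is /17 -> next hop R3.

R3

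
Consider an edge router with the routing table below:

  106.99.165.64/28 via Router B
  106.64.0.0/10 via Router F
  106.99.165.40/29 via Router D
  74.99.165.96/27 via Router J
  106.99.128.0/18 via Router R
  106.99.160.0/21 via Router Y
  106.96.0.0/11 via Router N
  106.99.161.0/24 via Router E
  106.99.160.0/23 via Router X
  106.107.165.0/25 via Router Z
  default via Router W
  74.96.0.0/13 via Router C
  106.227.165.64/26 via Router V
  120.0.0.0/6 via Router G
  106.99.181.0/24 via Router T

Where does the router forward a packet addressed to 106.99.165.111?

Routes whose prefix contains 106.99.165.111:
  0.0.0.0/0 (default, matches everything) -> Router W
  106.64.0.0/10 (106.64.0.0 - 106.127.255.255) -> Router F
  106.96.0.0/11 (106.96.0.0 - 106.127.255.255) -> Router N
  106.99.128.0/18 (106.99.128.0 - 106.99.191.255) -> Router R
  106.99.160.0/21 (106.99.160.0 - 106.99.167.255) -> Router Y
More-specific entries that do NOT match:
  106.99.165.40/29 (106.99.165.40 - 106.99.165.47) does not contain 106.99.165.111
  106.99.165.64/28 (106.99.165.64 - 106.99.165.79) does not contain 106.99.165.111
  74.99.165.96/27 (74.99.165.96 - 74.99.165.127) does not contain 106.99.165.111
  106.227.165.64/26 (106.227.165.64 - 106.227.165.127) does not contain 106.99.165.111
  106.107.165.0/25 (106.107.165.0 - 106.107.165.127) does not contain 106.99.165.111
  106.99.161.0/24 (106.99.161.0 - 106.99.161.255) does not contain 106.99.165.111
  106.99.181.0/24 (106.99.181.0 - 106.99.181.255) does not contain 106.99.165.111
  106.99.160.0/23 (106.99.160.0 - 106.99.161.255) does not contain 106.99.165.111
Longest matching prefix is /21 -> next hop Router Y.

Router Y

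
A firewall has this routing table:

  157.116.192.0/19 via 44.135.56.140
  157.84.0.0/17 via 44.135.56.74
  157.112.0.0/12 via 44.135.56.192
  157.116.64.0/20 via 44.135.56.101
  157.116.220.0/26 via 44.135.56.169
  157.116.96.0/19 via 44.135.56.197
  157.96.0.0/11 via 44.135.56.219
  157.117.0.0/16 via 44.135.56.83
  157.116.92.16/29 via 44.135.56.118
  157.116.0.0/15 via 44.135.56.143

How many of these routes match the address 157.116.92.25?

Prefixes containing 157.116.92.25:
  157.96.0.0/11 (157.96.0.0 - 157.127.255.255)
  157.112.0.0/12 (157.112.0.0 - 157.127.255.255)
  157.116.0.0/15 (157.116.0.0 - 157.117.255.255)
Total matching entries: 3.

3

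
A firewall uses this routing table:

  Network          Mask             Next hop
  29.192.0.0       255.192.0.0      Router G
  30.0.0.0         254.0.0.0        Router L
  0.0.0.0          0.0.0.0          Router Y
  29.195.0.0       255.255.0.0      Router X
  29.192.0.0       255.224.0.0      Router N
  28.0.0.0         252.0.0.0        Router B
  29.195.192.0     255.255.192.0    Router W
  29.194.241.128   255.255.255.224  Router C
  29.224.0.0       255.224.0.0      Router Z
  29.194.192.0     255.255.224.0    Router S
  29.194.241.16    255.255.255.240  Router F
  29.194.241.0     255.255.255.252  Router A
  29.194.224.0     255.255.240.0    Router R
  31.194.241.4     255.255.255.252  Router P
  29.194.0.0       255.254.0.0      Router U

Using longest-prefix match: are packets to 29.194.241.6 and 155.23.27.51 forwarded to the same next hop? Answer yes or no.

29.194.241.6: longest match 29.194.0.0/15 -> Router U
155.23.27.51: longest match 0.0.0.0/0 -> Router Y

no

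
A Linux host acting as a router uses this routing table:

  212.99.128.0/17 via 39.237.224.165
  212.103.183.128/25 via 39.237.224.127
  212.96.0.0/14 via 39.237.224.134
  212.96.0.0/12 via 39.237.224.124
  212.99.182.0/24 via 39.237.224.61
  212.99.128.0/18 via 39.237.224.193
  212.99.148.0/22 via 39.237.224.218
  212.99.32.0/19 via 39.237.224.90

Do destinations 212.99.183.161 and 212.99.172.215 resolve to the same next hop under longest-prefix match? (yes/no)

212.99.183.161: longest match 212.99.128.0/18 -> 39.237.224.193
212.99.172.215: longest match 212.99.128.0/18 -> 39.237.224.193

yes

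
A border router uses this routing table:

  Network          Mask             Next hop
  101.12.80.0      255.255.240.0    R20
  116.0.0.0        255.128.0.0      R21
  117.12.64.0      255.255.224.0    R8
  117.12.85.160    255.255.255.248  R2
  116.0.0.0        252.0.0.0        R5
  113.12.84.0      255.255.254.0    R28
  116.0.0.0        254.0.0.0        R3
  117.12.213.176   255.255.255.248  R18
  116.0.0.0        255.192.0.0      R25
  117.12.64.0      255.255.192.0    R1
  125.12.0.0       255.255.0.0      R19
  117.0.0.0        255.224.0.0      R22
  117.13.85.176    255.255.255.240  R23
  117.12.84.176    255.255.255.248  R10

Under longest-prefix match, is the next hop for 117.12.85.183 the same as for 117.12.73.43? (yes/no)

yes

117.12.85.183: longest match 117.12.64.0/19 -> R8
117.12.73.43: longest match 117.12.64.0/19 -> R8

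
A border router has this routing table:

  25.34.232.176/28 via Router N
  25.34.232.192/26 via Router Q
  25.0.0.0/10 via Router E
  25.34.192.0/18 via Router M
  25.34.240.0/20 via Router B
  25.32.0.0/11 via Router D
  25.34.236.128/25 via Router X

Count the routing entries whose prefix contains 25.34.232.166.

Prefixes containing 25.34.232.166:
  25.0.0.0/10 (25.0.0.0 - 25.63.255.255)
  25.32.0.0/11 (25.32.0.0 - 25.63.255.255)
  25.34.192.0/18 (25.34.192.0 - 25.34.255.255)
Total matching entries: 3.

3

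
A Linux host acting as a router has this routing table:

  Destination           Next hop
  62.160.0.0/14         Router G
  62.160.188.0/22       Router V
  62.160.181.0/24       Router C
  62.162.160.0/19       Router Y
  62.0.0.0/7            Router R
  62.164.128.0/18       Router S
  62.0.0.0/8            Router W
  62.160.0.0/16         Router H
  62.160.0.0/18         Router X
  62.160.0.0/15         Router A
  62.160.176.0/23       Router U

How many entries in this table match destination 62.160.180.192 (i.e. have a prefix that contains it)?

Prefixes containing 62.160.180.192:
  62.0.0.0/7 (62.0.0.0 - 63.255.255.255)
  62.0.0.0/8 (62.0.0.0 - 62.255.255.255)
  62.160.0.0/14 (62.160.0.0 - 62.163.255.255)
  62.160.0.0/15 (62.160.0.0 - 62.161.255.255)
  62.160.0.0/16 (62.160.0.0 - 62.160.255.255)
Total matching entries: 5.

5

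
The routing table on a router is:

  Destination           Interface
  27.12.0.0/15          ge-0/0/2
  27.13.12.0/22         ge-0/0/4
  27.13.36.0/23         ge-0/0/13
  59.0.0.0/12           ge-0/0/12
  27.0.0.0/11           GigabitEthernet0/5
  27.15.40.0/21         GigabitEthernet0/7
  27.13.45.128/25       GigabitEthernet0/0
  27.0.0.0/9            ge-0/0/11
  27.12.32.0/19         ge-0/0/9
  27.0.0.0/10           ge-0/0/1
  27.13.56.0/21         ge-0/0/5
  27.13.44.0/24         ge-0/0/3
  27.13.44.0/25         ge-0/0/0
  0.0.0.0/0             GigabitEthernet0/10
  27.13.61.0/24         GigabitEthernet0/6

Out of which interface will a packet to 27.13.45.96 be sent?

ge-0/0/2

Routes whose prefix contains 27.13.45.96:
  0.0.0.0/0 (default, matches everything) -> GigabitEthernet0/10
  27.0.0.0/9 (27.0.0.0 - 27.127.255.255) -> ge-0/0/11
  27.0.0.0/10 (27.0.0.0 - 27.63.255.255) -> ge-0/0/1
  27.0.0.0/11 (27.0.0.0 - 27.31.255.255) -> GigabitEthernet0/5
  27.12.0.0/15 (27.12.0.0 - 27.13.255.255) -> ge-0/0/2
More-specific entries that do NOT match:
  27.13.45.128/25 (27.13.45.128 - 27.13.45.255) does not contain 27.13.45.96
  27.13.44.0/25 (27.13.44.0 - 27.13.44.127) does not contain 27.13.45.96
  27.13.44.0/24 (27.13.44.0 - 27.13.44.255) does not contain 27.13.45.96
  27.13.61.0/24 (27.13.61.0 - 27.13.61.255) does not contain 27.13.45.96
  27.13.36.0/23 (27.13.36.0 - 27.13.37.255) does not contain 27.13.45.96
  27.13.12.0/22 (27.13.12.0 - 27.13.15.255) does not contain 27.13.45.96
  27.15.40.0/21 (27.15.40.0 - 27.15.47.255) does not contain 27.13.45.96
  27.13.56.0/21 (27.13.56.0 - 27.13.63.255) does not contain 27.13.45.96
  27.12.32.0/19 (27.12.32.0 - 27.12.63.255) does not contain 27.13.45.96
Longest matching prefix is /15 -> interface ge-0/0/2.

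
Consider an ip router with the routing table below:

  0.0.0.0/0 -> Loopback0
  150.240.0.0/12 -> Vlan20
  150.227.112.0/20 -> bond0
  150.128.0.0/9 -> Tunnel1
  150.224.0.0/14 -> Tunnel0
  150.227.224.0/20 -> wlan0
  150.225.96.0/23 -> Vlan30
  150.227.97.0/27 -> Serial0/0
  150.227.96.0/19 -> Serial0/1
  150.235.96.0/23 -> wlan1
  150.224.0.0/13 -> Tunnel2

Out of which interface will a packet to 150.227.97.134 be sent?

Serial0/1

Routes whose prefix contains 150.227.97.134:
  0.0.0.0/0 (default, matches everything) -> Loopback0
  150.128.0.0/9 (150.128.0.0 - 150.255.255.255) -> Tunnel1
  150.224.0.0/13 (150.224.0.0 - 150.231.255.255) -> Tunnel2
  150.224.0.0/14 (150.224.0.0 - 150.227.255.255) -> Tunnel0
  150.227.96.0/19 (150.227.96.0 - 150.227.127.255) -> Serial0/1
More-specific entries that do NOT match:
  150.227.97.0/27 (150.227.97.0 - 150.227.97.31) does not contain 150.227.97.134
  150.225.96.0/23 (150.225.96.0 - 150.225.97.255) does not contain 150.227.97.134
  150.235.96.0/23 (150.235.96.0 - 150.235.97.255) does not contain 150.227.97.134
  150.227.112.0/20 (150.227.112.0 - 150.227.127.255) does not contain 150.227.97.134
  150.227.224.0/20 (150.227.224.0 - 150.227.239.255) does not contain 150.227.97.134
Longest matching prefix is /19 -> interface Serial0/1.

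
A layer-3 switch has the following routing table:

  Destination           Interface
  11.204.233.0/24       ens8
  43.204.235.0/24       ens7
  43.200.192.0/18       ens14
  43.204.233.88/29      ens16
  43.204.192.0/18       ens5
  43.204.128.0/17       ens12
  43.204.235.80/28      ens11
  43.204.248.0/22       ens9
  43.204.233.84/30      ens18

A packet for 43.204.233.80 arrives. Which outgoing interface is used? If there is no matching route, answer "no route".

Routes whose prefix contains 43.204.233.80:
  43.204.128.0/17 (43.204.128.0 - 43.204.255.255) -> ens12
  43.204.192.0/18 (43.204.192.0 - 43.204.255.255) -> ens5
More-specific entries that do NOT match:
  43.204.233.84/30 (43.204.233.84 - 43.204.233.87) does not contain 43.204.233.80
  43.204.233.88/29 (43.204.233.88 - 43.204.233.95) does not contain 43.204.233.80
  43.204.235.80/28 (43.204.235.80 - 43.204.235.95) does not contain 43.204.233.80
  11.204.233.0/24 (11.204.233.0 - 11.204.233.255) does not contain 43.204.233.80
  43.204.235.0/24 (43.204.235.0 - 43.204.235.255) does not contain 43.204.233.80
  43.204.248.0/22 (43.204.248.0 - 43.204.251.255) does not contain 43.204.233.80
Longest matching prefix is /18 -> interface ens5.

ens5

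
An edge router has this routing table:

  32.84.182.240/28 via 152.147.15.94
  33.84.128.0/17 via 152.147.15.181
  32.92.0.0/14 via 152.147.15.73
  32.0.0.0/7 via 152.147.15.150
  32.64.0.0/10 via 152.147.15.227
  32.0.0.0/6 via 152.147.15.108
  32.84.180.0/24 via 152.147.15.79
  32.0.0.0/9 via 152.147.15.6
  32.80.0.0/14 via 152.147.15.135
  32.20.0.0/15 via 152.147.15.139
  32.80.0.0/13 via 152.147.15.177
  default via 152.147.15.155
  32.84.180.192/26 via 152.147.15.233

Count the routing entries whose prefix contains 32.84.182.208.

Prefixes containing 32.84.182.208:
  0.0.0.0/0 (default, matches everything)
  32.0.0.0/6 (32.0.0.0 - 35.255.255.255)
  32.0.0.0/7 (32.0.0.0 - 33.255.255.255)
  32.0.0.0/9 (32.0.0.0 - 32.127.255.255)
  32.64.0.0/10 (32.64.0.0 - 32.127.255.255)
  32.80.0.0/13 (32.80.0.0 - 32.87.255.255)
Total matching entries: 6.

6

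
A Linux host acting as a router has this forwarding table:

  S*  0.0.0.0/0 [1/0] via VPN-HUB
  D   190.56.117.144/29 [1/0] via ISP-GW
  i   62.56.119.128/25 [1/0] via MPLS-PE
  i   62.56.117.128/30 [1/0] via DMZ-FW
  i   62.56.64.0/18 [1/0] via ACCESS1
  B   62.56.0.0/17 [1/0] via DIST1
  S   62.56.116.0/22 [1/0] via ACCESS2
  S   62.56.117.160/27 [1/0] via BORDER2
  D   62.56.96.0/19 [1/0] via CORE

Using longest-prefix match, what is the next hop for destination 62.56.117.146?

ACCESS2

Routes whose prefix contains 62.56.117.146:
  0.0.0.0/0 (default, matches everything) -> VPN-HUB
  62.56.0.0/17 (62.56.0.0 - 62.56.127.255) -> DIST1
  62.56.64.0/18 (62.56.64.0 - 62.56.127.255) -> ACCESS1
  62.56.96.0/19 (62.56.96.0 - 62.56.127.255) -> CORE
  62.56.116.0/22 (62.56.116.0 - 62.56.119.255) -> ACCESS2
More-specific entries that do NOT match:
  62.56.117.128/30 (62.56.117.128 - 62.56.117.131) does not contain 62.56.117.146
  190.56.117.144/29 (190.56.117.144 - 190.56.117.151) does not contain 62.56.117.146
  62.56.117.160/27 (62.56.117.160 - 62.56.117.191) does not contain 62.56.117.146
  62.56.119.128/25 (62.56.119.128 - 62.56.119.255) does not contain 62.56.117.146
Longest matching prefix is /22 -> next hop ACCESS2.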